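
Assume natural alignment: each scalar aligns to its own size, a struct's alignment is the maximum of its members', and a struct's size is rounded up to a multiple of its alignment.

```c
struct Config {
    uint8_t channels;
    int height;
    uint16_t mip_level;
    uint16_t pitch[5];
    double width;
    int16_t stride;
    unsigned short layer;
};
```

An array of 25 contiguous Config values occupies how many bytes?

@0: channels [1B, align 1] → 1
+3 pad (align 4)
@4: height [4B, align 4] → 8
@8: mip_level [2B, align 2] → 10
@10: pitch [10B, align 2] → 20
+4 pad (align 8)
@24: width [8B, align 8] → 32
@32: stride [2B, align 2] → 34
@34: layer [2B, align 2] → 36
+4 tail pad (align 8)
size 40, align 8
array of 25: 25 × 40 = 1000

1000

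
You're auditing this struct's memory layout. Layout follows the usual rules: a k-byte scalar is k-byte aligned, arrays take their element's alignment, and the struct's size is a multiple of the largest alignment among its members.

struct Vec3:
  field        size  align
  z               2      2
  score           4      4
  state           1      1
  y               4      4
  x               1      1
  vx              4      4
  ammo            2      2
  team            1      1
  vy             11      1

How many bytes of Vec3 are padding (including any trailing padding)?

10

@0: z [2B, align 2] → 2
+2 pad (align 4)
@4: score [4B, align 4] → 8
@8: state [1B, align 1] → 9
+3 pad (align 4)
@12: y [4B, align 4] → 16
@16: x [1B, align 1] → 17
+3 pad (align 4)
@20: vx [4B, align 4] → 24
@24: ammo [2B, align 2] → 26
@26: team [1B, align 1] → 27
@27: vy [11B, align 1] → 38
+2 tail pad (align 4)
size 40, align 4
data bytes 30, size 40 → padding 10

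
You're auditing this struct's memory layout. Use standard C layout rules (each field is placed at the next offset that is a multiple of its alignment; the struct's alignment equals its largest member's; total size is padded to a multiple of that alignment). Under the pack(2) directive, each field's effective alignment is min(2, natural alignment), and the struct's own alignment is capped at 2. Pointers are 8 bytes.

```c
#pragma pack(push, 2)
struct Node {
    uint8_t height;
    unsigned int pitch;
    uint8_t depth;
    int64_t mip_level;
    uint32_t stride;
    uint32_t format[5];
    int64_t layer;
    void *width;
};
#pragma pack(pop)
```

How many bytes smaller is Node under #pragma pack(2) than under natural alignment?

8

natural layout:
  height at 0 (size 1, align 1) → ends 1
  pad 3 to align 4 for pitch
  pitch at 4 (size 4, align 4) → ends 8
  depth at 8 (size 1, align 1) → ends 9
  pad 7 to align 8 for mip_level
  mip_level at 16 (size 8, align 8) → ends 24
  stride at 24 (size 4, align 4) → ends 28
  format at 28 (size 20, align 4) → ends 48
  layer at 48 (size 8, align 8) → ends 56
  width at 56 (size 8, align 8) → ends 64
  total 64 bytes, alignment 8
packed(2) layout:
  height at 0 (size 1, align 1) → ends 1
  pad 1 to align 2 for pitch
  pitch at 2 (size 4, align 2) → ends 6
  depth at 6 (size 1, align 1) → ends 7
  pad 1 to align 2 for mip_level
  mip_level at 8 (size 8, align 2) → ends 16
  stride at 16 (size 4, align 2) → ends 20
  format at 20 (size 20, align 2) → ends 40
  layer at 40 (size 8, align 2) → ends 48
  width at 48 (size 8, align 2) → ends 56
  total 56 bytes, alignment 2
64 − 56 = 8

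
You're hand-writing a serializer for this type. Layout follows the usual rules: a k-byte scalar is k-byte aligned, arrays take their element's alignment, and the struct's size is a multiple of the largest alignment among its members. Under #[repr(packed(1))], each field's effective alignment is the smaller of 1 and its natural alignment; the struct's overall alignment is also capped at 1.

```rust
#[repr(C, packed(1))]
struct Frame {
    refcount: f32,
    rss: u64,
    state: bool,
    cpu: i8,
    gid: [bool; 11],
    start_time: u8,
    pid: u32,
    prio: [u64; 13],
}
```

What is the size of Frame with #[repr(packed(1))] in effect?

134

@0: refcount [4B, align 1] → 4
@4: rss [8B, align 1] → 12
@12: state [1B, align 1] → 13
@13: cpu [1B, align 1] → 14
@14: gid [11B, align 1] → 25
@25: start_time [1B, align 1] → 26
@26: pid [4B, align 1] → 30
@30: prio [104B, align 1] → 134
size 134, align 1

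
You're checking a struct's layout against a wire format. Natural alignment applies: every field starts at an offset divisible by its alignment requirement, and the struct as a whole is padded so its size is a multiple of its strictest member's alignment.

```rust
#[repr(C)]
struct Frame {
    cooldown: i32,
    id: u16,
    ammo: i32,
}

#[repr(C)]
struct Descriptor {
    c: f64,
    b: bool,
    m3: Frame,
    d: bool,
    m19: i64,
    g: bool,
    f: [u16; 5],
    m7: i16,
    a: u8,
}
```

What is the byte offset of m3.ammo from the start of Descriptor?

20

Frame: cooldown at 0 (size 4, align 4) → ends 4; id at 4 (size 2, align 2) → ends 6; pad 2 to align 4 for ammo; ammo at 8 (size 4, align 4) → ends 12; total 12 bytes, alignment 4
c at 0 (size 8, align 8) → ends 8
b at 8 (size 1, align 1) → ends 9
pad 3 to align 4 for m3
m3 at 12 (size 12, align 4) → ends 24
within Frame: ammo at 8
12 + 8 = 20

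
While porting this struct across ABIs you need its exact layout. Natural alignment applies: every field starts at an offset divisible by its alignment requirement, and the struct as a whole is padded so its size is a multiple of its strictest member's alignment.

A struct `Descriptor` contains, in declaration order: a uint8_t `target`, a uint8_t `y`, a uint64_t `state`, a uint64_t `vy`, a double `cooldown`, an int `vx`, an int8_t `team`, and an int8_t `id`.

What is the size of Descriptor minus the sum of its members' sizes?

target at 0 (size 1, align 1) → ends 1
y at 1 (size 1, align 1) → ends 2
pad 6 to align 8 for state
state at 8 (size 8, align 8) → ends 16
vy at 16 (size 8, align 8) → ends 24
cooldown at 24 (size 8, align 8) → ends 32
vx at 32 (size 4, align 4) → ends 36
team at 36 (size 1, align 1) → ends 37
id at 37 (size 1, align 1) → ends 38
tail pad 2 to reach multiple of 8
total 40 bytes, alignment 8
data bytes 32, size 40 → padding 8

8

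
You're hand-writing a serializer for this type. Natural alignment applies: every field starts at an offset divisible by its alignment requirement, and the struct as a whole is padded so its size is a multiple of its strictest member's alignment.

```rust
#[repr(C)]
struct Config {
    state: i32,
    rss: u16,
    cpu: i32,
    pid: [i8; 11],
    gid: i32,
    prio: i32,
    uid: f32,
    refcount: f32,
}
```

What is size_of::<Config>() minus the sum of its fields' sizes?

0..4  state  (4B, 4-aligned)
4..6  rss  (2B, 2-aligned)
6..8  -- padding (2B)
8..12  cpu  (4B, 4-aligned)
12..23  pid  (11B, 1-aligned)
23..24  -- padding (1B)
24..28  gid  (4B, 4-aligned)
28..32  prio  (4B, 4-aligned)
32..36  uid  (4B, 4-aligned)
36..40  refcount  (4B, 4-aligned)
sizeof = 40, alignof = 4
data bytes 37, size 40 → padding 3

3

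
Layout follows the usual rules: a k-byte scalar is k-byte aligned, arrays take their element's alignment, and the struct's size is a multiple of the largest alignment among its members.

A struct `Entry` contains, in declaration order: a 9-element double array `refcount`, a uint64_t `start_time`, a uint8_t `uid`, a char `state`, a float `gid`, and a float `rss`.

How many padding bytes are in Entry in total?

6

@0: refcount [72B, align 8] → 72
@72: start_time [8B, align 8] → 80
@80: uid [1B, align 1] → 81
@81: state [1B, align 1] → 82
+2 pad (align 4)
@84: gid [4B, align 4] → 88
@88: rss [4B, align 4] → 92
+4 tail pad (align 8)
size 96, align 8
data bytes 90, size 96 → padding 6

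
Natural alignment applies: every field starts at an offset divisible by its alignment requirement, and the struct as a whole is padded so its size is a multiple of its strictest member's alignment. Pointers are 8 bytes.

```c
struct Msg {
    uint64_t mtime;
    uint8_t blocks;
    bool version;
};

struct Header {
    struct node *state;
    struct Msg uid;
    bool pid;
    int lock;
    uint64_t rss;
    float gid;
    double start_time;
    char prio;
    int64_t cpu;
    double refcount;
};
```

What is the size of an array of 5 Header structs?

400

Msg: 0..8  mtime  (8B, 8-aligned); 8..9  blocks  (1B, 1-aligned); 9..10  version  (1B, 1-aligned); 10..16  -- tail padding (6B); sizeof = 16, alignof = 8
0..8  state  (8B, 8-aligned)
8..24  uid  (16B, 8-aligned)
24..25  pid  (1B, 1-aligned)
25..28  -- padding (3B)
28..32  lock  (4B, 4-aligned)
32..40  rss  (8B, 8-aligned)
40..44  gid  (4B, 4-aligned)
44..48  -- padding (4B)
48..56  start_time  (8B, 8-aligned)
56..57  prio  (1B, 1-aligned)
57..64  -- padding (7B)
64..72  cpu  (8B, 8-aligned)
72..80  refcount  (8B, 8-aligned)
sizeof = 80, alignof = 8
array of 5: 5 × 80 = 400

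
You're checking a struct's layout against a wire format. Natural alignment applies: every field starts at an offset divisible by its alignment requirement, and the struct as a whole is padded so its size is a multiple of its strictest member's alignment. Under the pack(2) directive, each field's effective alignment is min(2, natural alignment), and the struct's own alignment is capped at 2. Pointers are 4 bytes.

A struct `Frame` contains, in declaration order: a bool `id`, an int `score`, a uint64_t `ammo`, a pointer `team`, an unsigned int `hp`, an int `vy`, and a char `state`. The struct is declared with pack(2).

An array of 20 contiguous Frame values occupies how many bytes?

id at 0 (size 1, align 1) → ends 1
pad 1 to align 2 for score
score at 2 (size 4, align 2) → ends 6
ammo at 6 (size 8, align 2) → ends 14
team at 14 (size 4, align 2) → ends 18
hp at 18 (size 4, align 2) → ends 22
vy at 22 (size 4, align 2) → ends 26
state at 26 (size 1, align 1) → ends 27
tail pad 1 to reach multiple of 2
total 28 bytes, alignment 2
array of 20: 20 × 28 = 560

560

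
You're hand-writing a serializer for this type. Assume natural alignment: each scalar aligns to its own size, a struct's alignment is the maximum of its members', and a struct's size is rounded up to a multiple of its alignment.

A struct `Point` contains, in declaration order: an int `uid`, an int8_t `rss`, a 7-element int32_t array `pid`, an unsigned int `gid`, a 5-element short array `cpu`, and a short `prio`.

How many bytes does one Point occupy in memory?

uid at 0 (size 4, align 4) → ends 4
rss at 4 (size 1, align 1) → ends 5
pad 3 to align 4 for pid
pid at 8 (size 28, align 4) → ends 36
gid at 36 (size 4, align 4) → ends 40
cpu at 40 (size 10, align 2) → ends 50
prio at 50 (size 2, align 2) → ends 52
total 52 bytes, alignment 4

52 bytes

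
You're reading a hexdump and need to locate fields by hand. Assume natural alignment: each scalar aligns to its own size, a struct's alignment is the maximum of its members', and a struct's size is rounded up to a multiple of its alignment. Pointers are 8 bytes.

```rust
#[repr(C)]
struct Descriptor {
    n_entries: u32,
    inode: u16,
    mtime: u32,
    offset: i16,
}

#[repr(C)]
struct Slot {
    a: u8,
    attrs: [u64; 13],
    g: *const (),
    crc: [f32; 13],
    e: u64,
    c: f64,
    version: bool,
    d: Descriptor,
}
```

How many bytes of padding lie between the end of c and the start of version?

0

Descriptor: 0..4  n_entries  (4B, 4-aligned); 4..6  inode  (2B, 2-aligned); 6..8  -- padding (2B); 8..12  mtime  (4B, 4-aligned); 12..14  offset  (2B, 2-aligned); 14..16  -- tail padding (2B); sizeof = 16, alignof = 4
0..1  a  (1B, 1-aligned)
1..8  -- padding (7B)
8..112  attrs  (104B, 8-aligned)
112..120  g  (8B, 8-aligned)
120..172  crc  (52B, 4-aligned)
172..176  -- padding (4B)
176..184  e  (8B, 8-aligned)
184..192  c  (8B, 8-aligned)
192..193  version  (1B, 1-aligned)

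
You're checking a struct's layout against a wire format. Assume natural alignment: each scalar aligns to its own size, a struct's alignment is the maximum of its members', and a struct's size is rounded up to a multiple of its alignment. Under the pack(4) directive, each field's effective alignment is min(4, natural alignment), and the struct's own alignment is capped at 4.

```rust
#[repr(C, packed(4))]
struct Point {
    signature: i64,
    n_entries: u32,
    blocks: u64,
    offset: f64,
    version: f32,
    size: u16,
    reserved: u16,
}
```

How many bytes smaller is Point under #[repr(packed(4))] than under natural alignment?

4

natural layout:
  @0: signature [8B, align 8] → 8
  @8: n_entries [4B, align 4] → 12
  +4 pad (align 8)
  @16: blocks [8B, align 8] → 24
  @24: offset [8B, align 8] → 32
  @32: version [4B, align 4] → 36
  @36: size [2B, align 2] → 38
  @38: reserved [2B, align 2] → 40
  size 40, align 8
packed(4) layout:
  @0: signature [8B, align 4] → 8
  @8: n_entries [4B, align 4] → 12
  @12: blocks [8B, align 4] → 20
  @20: offset [8B, align 4] → 28
  @28: version [4B, align 4] → 32
  @32: size [2B, align 2] → 34
  @34: reserved [2B, align 2] → 36
  size 36, align 4
40 − 36 = 4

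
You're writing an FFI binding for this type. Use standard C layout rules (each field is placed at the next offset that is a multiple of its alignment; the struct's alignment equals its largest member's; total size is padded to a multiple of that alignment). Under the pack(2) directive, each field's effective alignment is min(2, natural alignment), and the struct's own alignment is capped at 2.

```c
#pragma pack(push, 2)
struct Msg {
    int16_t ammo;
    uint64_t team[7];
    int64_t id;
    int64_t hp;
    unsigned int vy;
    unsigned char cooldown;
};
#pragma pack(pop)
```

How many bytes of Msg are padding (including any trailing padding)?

1

ammo at 0 (size 2, align 2) → ends 2
team at 2 (size 56, align 2) → ends 58
id at 58 (size 8, align 2) → ends 66
hp at 66 (size 8, align 2) → ends 74
vy at 74 (size 4, align 2) → ends 78
cooldown at 78 (size 1, align 1) → ends 79
tail pad 1 to reach multiple of 2
total 80 bytes, alignment 2
data bytes 79, size 80 → padding 1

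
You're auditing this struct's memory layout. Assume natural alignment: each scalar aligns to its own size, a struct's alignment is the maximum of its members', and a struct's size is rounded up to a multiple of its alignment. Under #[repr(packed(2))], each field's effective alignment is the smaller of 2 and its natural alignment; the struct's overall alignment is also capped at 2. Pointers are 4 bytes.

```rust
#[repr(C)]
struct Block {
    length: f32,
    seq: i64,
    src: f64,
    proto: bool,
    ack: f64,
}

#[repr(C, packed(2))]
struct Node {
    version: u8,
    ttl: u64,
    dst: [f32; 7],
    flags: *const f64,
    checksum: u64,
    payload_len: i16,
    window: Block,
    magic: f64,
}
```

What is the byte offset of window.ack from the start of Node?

Block: @0: length [4B, align 4] → 4; +4 pad (align 8); @8: seq [8B, align 8] → 16; @16: src [8B, align 8] → 24; @24: proto [1B, align 1] → 25; +7 pad (align 8); @32: ack [8B, align 8] → 40; size 40, align 8
@0: version [1B, align 1] → 1
+1 pad (align 2)
@2: ttl [8B, align 2] → 10
@10: dst [28B, align 2] → 38
@38: flags [4B, align 2] → 42
@42: checksum [8B, align 2] → 50
@50: payload_len [2B, align 2] → 52
@52: window [40B, align 2] → 92
within Block: ack at 32
52 + 32 = 84

84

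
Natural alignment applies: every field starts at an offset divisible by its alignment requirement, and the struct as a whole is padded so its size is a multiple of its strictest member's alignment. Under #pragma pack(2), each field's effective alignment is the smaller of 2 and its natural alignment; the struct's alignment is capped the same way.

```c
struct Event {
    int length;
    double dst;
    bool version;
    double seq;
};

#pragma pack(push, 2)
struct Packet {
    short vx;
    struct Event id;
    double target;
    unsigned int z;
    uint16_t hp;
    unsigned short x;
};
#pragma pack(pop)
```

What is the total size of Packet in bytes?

Event: @0: length [4B, align 4] → 4; +4 pad (align 8); @8: dst [8B, align 8] → 16; @16: version [1B, align 1] → 17; +7 pad (align 8); @24: seq [8B, align 8] → 32; size 32, align 8
@0: vx [2B, align 2] → 2
@2: id [32B, align 2] → 34
@34: target [8B, align 2] → 42
@42: z [4B, align 2] → 46
@46: hp [2B, align 2] → 48
@48: x [2B, align 2] → 50
size 50, align 2

50 bytes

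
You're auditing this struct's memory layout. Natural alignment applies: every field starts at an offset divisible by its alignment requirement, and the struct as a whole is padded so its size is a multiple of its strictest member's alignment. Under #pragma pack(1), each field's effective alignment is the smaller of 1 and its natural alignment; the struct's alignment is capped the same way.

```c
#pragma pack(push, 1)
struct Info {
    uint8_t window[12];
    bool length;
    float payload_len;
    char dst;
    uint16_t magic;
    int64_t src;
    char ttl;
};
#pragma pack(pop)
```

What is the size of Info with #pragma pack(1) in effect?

29

@0: window [12B, align 1] → 12
@12: length [1B, align 1] → 13
@13: payload_len [4B, align 1] → 17
@17: dst [1B, align 1] → 18
@18: magic [2B, align 1] → 20
@20: src [8B, align 1] → 28
@28: ttl [1B, align 1] → 29
size 29, align 1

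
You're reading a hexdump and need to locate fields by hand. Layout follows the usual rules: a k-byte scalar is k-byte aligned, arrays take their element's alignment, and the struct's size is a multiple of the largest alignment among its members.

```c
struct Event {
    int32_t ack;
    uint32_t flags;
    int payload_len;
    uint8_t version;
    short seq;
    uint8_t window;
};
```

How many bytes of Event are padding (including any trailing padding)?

4

0..4  ack  (4B, 4-aligned)
4..8  flags  (4B, 4-aligned)
8..12  payload_len  (4B, 4-aligned)
12..13  version  (1B, 1-aligned)
13..14  -- padding (1B)
14..16  seq  (2B, 2-aligned)
16..17  window  (1B, 1-aligned)
17..20  -- tail padding (3B)
sizeof = 20, alignof = 4
data bytes 16, size 20 → padding 4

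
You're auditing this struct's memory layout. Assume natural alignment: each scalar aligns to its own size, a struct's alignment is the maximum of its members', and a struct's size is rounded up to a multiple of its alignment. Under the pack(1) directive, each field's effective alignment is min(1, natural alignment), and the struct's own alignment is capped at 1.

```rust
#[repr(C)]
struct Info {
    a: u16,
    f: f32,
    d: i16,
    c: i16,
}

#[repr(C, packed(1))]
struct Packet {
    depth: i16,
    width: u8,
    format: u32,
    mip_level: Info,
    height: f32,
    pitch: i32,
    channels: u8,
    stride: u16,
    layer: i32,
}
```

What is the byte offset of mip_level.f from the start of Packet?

11

Info: a at 0 (size 2, align 2) → ends 2; pad 2 to align 4 for f; f at 4 (size 4, align 4) → ends 8; d at 8 (size 2, align 2) → ends 10; c at 10 (size 2, align 2) → ends 12; total 12 bytes, alignment 4
depth at 0 (size 2, align 1) → ends 2
width at 2 (size 1, align 1) → ends 3
format at 3 (size 4, align 1) → ends 7
mip_level at 7 (size 12, align 1) → ends 19
within Info: f at 4
7 + 4 = 11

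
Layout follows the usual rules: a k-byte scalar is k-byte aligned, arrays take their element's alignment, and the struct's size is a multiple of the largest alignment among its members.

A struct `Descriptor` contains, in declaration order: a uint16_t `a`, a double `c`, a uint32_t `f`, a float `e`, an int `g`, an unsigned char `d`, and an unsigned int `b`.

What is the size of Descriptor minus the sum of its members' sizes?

0..2  a  (2B, 2-aligned)
2..8  -- padding (6B)
8..16  c  (8B, 8-aligned)
16..20  f  (4B, 4-aligned)
20..24  e  (4B, 4-aligned)
24..28  g  (4B, 4-aligned)
28..29  d  (1B, 1-aligned)
29..32  -- padding (3B)
32..36  b  (4B, 4-aligned)
36..40  -- tail padding (4B)
sizeof = 40, alignof = 8
data bytes 27, size 40 → padding 13

13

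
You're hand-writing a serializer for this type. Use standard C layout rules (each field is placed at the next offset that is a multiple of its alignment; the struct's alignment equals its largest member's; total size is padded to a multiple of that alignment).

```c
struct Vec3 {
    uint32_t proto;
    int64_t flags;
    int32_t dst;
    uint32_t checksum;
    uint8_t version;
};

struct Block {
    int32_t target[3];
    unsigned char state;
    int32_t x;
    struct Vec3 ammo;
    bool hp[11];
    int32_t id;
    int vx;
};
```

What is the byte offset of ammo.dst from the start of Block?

Vec3: 0..4  proto  (4B, 4-aligned); 4..8  -- padding (4B); 8..16  flags  (8B, 8-aligned); 16..20  dst  (4B, 4-aligned); 20..24  checksum  (4B, 4-aligned); 24..25  version  (1B, 1-aligned); 25..32  -- tail padding (7B); sizeof = 32, alignof = 8
0..12  target  (12B, 4-aligned)
12..13  state  (1B, 1-aligned)
13..16  -- padding (3B)
16..20  x  (4B, 4-aligned)
20..24  -- padding (4B)
24..56  ammo  (32B, 8-aligned)
within Vec3: dst at 16
24 + 16 = 40

40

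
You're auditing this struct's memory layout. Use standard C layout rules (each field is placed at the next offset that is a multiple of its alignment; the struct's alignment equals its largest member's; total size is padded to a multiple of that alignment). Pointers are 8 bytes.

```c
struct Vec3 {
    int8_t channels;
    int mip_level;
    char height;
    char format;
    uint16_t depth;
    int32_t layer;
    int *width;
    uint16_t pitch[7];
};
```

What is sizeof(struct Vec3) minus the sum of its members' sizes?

5

channels at 0 (size 1, align 1) → ends 1
pad 3 to align 4 for mip_level
mip_level at 4 (size 4, align 4) → ends 8
height at 8 (size 1, align 1) → ends 9
format at 9 (size 1, align 1) → ends 10
depth at 10 (size 2, align 2) → ends 12
layer at 12 (size 4, align 4) → ends 16
width at 16 (size 8, align 8) → ends 24
pitch at 24 (size 14, align 2) → ends 38
tail pad 2 to reach multiple of 8
total 40 bytes, alignment 8
data bytes 35, size 40 → padding 5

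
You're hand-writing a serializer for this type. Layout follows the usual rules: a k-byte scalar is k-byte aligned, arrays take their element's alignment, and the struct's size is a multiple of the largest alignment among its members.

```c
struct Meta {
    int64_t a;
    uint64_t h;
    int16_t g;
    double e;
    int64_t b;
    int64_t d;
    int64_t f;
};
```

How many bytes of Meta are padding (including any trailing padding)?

@0: a [8B, align 8] → 8
@8: h [8B, align 8] → 16
@16: g [2B, align 2] → 18
+6 pad (align 8)
@24: e [8B, align 8] → 32
@32: b [8B, align 8] → 40
@40: d [8B, align 8] → 48
@48: f [8B, align 8] → 56
size 56, align 8
data bytes 50, size 56 → padding 6

6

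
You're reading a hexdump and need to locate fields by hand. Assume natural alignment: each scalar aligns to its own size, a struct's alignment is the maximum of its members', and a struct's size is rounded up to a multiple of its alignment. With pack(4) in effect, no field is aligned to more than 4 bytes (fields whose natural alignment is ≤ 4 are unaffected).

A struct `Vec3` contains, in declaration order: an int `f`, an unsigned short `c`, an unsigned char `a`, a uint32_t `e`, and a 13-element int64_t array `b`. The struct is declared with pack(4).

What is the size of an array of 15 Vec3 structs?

f at 0 (size 4, align 4) → ends 4
c at 4 (size 2, align 2) → ends 6
a at 6 (size 1, align 1) → ends 7
pad 1 to align 4 for e
e at 8 (size 4, align 4) → ends 12
b at 12 (size 104, align 4) → ends 116
total 116 bytes, alignment 4
array of 15: 15 × 116 = 1740

1740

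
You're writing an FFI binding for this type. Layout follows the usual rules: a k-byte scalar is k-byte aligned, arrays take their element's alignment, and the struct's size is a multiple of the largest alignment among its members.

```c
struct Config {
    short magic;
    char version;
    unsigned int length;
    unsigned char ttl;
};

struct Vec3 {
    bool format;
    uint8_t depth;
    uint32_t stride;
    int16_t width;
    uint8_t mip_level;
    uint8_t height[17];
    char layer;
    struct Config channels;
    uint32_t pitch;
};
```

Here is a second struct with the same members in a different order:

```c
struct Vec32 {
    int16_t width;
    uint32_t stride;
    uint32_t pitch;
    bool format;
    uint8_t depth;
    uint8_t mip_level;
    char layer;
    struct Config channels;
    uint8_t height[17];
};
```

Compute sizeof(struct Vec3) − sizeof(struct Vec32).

0

Config: @0: magic [2B, align 2] → 2; @2: version [1B, align 1] → 3; +1 pad (align 4); @4: length [4B, align 4] → 8; @8: ttl [1B, align 1] → 9; +3 tail pad (align 4); size 12, align 4
@0: format [1B, align 1] → 1
@1: depth [1B, align 1] → 2
+2 pad (align 4)
@4: stride [4B, align 4] → 8
@8: width [2B, align 2] → 10
@10: mip_level [1B, align 1] → 11
@11: height [17B, align 1] → 28
@28: layer [1B, align 1] → 29
+3 pad (align 4)
@32: channels [12B, align 4] → 44
@44: pitch [4B, align 4] → 48
size 48, align 4
— Vec32 —
@0: width [2B, align 2] → 2
+2 pad (align 4)
@4: stride [4B, align 4] → 8
@8: pitch [4B, align 4] → 12
@12: format [1B, align 1] → 13
@13: depth [1B, align 1] → 14
@14: mip_level [1B, align 1] → 15
@15: layer [1B, align 1] → 16
@16: channels [12B, align 4] → 28
@28: height [17B, align 1] → 45
+3 tail pad (align 4)
size 48, align 4
48 − 48 = 0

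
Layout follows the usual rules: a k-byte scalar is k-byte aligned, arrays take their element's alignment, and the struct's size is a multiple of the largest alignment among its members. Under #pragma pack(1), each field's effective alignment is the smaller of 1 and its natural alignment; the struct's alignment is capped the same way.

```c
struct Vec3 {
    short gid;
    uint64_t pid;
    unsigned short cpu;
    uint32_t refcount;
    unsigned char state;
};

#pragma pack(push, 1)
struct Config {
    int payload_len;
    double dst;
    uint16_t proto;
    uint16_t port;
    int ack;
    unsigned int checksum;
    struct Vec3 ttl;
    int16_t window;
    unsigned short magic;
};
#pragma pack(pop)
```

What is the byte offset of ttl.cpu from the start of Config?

40

Vec3: 0..2  gid  (2B, 2-aligned); 2..8  -- padding (6B); 8..16  pid  (8B, 8-aligned); 16..18  cpu  (2B, 2-aligned); 18..20  -- padding (2B); 20..24  refcount  (4B, 4-aligned); 24..25  state  (1B, 1-aligned); 25..32  -- tail padding (7B); sizeof = 32, alignof = 8
0..4  payload_len  (4B, 1-aligned)
4..12  dst  (8B, 1-aligned)
12..14  proto  (2B, 1-aligned)
14..16  port  (2B, 1-aligned)
16..20  ack  (4B, 1-aligned)
20..24  checksum  (4B, 1-aligned)
24..56  ttl  (32B, 1-aligned)
within Vec3: cpu at 16
24 + 16 = 40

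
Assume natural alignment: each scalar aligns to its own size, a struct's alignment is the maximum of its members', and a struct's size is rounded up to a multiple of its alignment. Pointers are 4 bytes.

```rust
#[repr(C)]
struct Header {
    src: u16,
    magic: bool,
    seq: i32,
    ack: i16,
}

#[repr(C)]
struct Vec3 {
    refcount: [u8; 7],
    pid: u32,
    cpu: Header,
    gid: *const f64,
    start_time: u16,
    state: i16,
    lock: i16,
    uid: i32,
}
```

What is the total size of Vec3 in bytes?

Header: src at 0 (size 2, align 2) → ends 2; magic at 2 (size 1, align 1) → ends 3; pad 1 to align 4 for seq; seq at 4 (size 4, align 4) → ends 8; ack at 8 (size 2, align 2) → ends 10; tail pad 2 to reach multiple of 4; total 12 bytes, alignment 4
refcount at 0 (size 7, align 1) → ends 7
pad 1 to align 4 for pid
pid at 8 (size 4, align 4) → ends 12
cpu at 12 (size 12, align 4) → ends 24
gid at 24 (size 4, align 4) → ends 28
start_time at 28 (size 2, align 2) → ends 30
state at 30 (size 2, align 2) → ends 32
lock at 32 (size 2, align 2) → ends 34
pad 2 to align 4 for uid
uid at 36 (size 4, align 4) → ends 40
total 40 bytes, alignment 4

40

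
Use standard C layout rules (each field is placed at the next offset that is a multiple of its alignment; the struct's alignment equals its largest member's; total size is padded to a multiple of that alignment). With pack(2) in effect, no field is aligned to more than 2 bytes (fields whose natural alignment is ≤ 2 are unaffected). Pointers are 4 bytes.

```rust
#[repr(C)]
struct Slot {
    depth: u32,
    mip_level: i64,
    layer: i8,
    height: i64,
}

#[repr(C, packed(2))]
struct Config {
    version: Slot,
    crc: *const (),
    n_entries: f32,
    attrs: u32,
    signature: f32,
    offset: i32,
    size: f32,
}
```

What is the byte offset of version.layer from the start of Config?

16

Slot: @0: depth [4B, align 4] → 4; +4 pad (align 8); @8: mip_level [8B, align 8] → 16; @16: layer [1B, align 1] → 17; +7 pad (align 8); @24: height [8B, align 8] → 32; size 32, align 8
@0: version [32B, align 2] → 32
within Slot: layer at 16
0 + 16 = 16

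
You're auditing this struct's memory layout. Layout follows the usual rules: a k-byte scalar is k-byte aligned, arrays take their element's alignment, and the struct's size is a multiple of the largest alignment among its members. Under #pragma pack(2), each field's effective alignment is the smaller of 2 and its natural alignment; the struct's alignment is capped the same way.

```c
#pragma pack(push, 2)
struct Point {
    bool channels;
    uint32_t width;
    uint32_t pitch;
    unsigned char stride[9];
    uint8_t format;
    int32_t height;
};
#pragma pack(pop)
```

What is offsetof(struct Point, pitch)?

channels at 0 (size 1, align 1) → ends 1
pad 1 to align 2 for width
width at 2 (size 4, align 2) → ends 6
pitch at 6 (size 4, align 2) → ends 10

6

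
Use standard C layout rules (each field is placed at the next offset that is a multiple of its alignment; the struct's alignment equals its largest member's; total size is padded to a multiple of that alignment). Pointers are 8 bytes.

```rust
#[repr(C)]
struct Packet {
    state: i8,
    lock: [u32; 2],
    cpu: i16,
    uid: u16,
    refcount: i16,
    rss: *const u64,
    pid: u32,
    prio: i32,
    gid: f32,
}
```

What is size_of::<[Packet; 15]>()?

720

@0: state [1B, align 1] → 1
+3 pad (align 4)
@4: lock [8B, align 4] → 12
@12: cpu [2B, align 2] → 14
@14: uid [2B, align 2] → 16
@16: refcount [2B, align 2] → 18
+6 pad (align 8)
@24: rss [8B, align 8] → 32
@32: pid [4B, align 4] → 36
@36: prio [4B, align 4] → 40
@40: gid [4B, align 4] → 44
+4 tail pad (align 8)
size 48, align 8
array of 15: 15 × 48 = 720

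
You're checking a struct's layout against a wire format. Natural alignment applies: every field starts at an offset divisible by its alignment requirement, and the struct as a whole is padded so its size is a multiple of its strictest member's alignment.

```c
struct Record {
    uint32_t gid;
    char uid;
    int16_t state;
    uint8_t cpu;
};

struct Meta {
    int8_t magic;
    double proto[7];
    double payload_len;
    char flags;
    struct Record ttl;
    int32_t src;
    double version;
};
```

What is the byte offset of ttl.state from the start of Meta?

82

Record: gid at 0 (size 4, align 4) → ends 4; uid at 4 (size 1, align 1) → ends 5; pad 1 to align 2 for state; state at 6 (size 2, align 2) → ends 8; cpu at 8 (size 1, align 1) → ends 9; tail pad 3 to reach multiple of 4; total 12 bytes, alignment 4
magic at 0 (size 1, align 1) → ends 1
pad 7 to align 8 for proto
proto at 8 (size 56, align 8) → ends 64
payload_len at 64 (size 8, align 8) → ends 72
flags at 72 (size 1, align 1) → ends 73
pad 3 to align 4 for ttl
ttl at 76 (size 12, align 4) → ends 88
within Record: state at 6
76 + 6 = 82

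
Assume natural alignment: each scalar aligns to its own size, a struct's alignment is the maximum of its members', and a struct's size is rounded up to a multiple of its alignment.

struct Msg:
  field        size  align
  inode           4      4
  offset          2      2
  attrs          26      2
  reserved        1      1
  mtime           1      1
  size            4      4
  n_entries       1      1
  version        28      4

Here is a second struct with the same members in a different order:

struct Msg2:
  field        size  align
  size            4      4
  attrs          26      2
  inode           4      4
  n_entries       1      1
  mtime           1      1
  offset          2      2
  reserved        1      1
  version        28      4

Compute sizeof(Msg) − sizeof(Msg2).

0

inode at 0 (size 4, align 4) → ends 4
offset at 4 (size 2, align 2) → ends 6
attrs at 6 (size 26, align 2) → ends 32
reserved at 32 (size 1, align 1) → ends 33
mtime at 33 (size 1, align 1) → ends 34
pad 2 to align 4 for size
size at 36 (size 4, align 4) → ends 40
n_entries at 40 (size 1, align 1) → ends 41
pad 3 to align 4 for version
version at 44 (size 28, align 4) → ends 72
total 72 bytes, alignment 4
— Msg2 —
size at 0 (size 4, align 4) → ends 4
attrs at 4 (size 26, align 2) → ends 30
pad 2 to align 4 for inode
inode at 32 (size 4, align 4) → ends 36
n_entries at 36 (size 1, align 1) → ends 37
mtime at 37 (size 1, align 1) → ends 38
offset at 38 (size 2, align 2) → ends 40
reserved at 40 (size 1, align 1) → ends 41
pad 3 to align 4 for version
version at 44 (size 28, align 4) → ends 72
total 72 bytes, alignment 4
72 − 72 = 0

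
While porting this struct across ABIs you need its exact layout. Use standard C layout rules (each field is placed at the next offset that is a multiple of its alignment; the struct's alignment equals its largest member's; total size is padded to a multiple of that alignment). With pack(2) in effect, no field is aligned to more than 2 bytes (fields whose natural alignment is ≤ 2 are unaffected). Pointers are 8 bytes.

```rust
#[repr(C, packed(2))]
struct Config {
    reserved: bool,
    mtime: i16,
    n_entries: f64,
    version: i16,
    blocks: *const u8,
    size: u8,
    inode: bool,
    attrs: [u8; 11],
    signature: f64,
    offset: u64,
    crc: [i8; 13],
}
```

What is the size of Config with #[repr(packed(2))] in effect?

0..1  reserved  (1B, 1-aligned)
1..2  -- padding (1B)
2..4  mtime  (2B, 2-aligned)
4..12  n_entries  (8B, 2-aligned)
12..14  version  (2B, 2-aligned)
14..22  blocks  (8B, 2-aligned)
22..23  size  (1B, 1-aligned)
23..24  inode  (1B, 1-aligned)
24..35  attrs  (11B, 1-aligned)
35..36  -- padding (1B)
36..44  signature  (8B, 2-aligned)
44..52  offset  (8B, 2-aligned)
52..65  crc  (13B, 1-aligned)
65..66  -- tail padding (1B)
sizeof = 66, alignof = 2

66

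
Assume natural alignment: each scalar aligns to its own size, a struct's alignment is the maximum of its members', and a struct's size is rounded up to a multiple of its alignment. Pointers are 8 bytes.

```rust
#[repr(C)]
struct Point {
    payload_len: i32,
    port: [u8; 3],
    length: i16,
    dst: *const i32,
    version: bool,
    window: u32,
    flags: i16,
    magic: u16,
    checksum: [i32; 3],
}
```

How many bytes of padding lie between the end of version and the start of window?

payload_len at 0 (size 4, align 4) → ends 4
port at 4 (size 3, align 1) → ends 7
pad 1 to align 2 for length
length at 8 (size 2, align 2) → ends 10
pad 6 to align 8 for dst
dst at 16 (size 8, align 8) → ends 24
version at 24 (size 1, align 1) → ends 25
pad 3 to align 4 for window
window at 28 (size 4, align 4) → ends 32

3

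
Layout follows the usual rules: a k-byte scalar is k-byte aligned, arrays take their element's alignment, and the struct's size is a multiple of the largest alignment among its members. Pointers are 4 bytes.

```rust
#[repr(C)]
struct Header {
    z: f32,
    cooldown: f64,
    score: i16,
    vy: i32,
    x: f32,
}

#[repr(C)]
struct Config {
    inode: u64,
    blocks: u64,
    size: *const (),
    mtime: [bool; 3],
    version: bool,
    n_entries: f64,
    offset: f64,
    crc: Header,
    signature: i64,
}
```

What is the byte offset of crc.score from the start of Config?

56

Header: 0..4  z  (4B, 4-aligned); 4..8  -- padding (4B); 8..16  cooldown  (8B, 8-aligned); 16..18  score  (2B, 2-aligned); 18..20  -- padding (2B); 20..24  vy  (4B, 4-aligned); 24..28  x  (4B, 4-aligned); 28..32  -- tail padding (4B); sizeof = 32, alignof = 8
0..8  inode  (8B, 8-aligned)
8..16  blocks  (8B, 8-aligned)
16..20  size  (4B, 4-aligned)
20..23  mtime  (3B, 1-aligned)
23..24  version  (1B, 1-aligned)
24..32  n_entries  (8B, 8-aligned)
32..40  offset  (8B, 8-aligned)
40..72  crc  (32B, 8-aligned)
within Header: score at 16
40 + 16 = 56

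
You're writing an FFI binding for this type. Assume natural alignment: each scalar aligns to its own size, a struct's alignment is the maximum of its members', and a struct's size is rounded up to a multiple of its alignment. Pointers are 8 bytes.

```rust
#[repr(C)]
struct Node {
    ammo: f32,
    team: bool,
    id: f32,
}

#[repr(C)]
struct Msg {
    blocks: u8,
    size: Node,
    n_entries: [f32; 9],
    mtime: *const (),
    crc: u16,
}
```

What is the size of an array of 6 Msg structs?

432

Node: @0: ammo [4B, align 4] → 4; @4: team [1B, align 1] → 5; +3 pad (align 4); @8: id [4B, align 4] → 12; size 12, align 4
@0: blocks [1B, align 1] → 1
+3 pad (align 4)
@4: size [12B, align 4] → 16
@16: n_entries [36B, align 4] → 52
+4 pad (align 8)
@56: mtime [8B, align 8] → 64
@64: crc [2B, align 2] → 66
+6 tail pad (align 8)
size 72, align 8
array of 6: 6 × 72 = 432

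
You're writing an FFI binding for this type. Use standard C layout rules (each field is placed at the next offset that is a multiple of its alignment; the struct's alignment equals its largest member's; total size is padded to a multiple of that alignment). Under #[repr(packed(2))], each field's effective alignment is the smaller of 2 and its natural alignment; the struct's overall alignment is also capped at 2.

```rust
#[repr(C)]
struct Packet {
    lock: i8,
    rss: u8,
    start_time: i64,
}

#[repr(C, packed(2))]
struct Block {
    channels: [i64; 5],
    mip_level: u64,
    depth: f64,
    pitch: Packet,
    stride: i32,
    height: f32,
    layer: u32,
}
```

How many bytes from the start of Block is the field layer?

80

Packet: lock at 0 (size 1, align 1) → ends 1; rss at 1 (size 1, align 1) → ends 2; pad 6 to align 8 for start_time; start_time at 8 (size 8, align 8) → ends 16; total 16 bytes, alignment 8
channels at 0 (size 40, align 2) → ends 40
mip_level at 40 (size 8, align 2) → ends 48
depth at 48 (size 8, align 2) → ends 56
pitch at 56 (size 16, align 2) → ends 72
stride at 72 (size 4, align 2) → ends 76
height at 76 (size 4, align 2) → ends 80
layer at 80 (size 4, align 2) → ends 84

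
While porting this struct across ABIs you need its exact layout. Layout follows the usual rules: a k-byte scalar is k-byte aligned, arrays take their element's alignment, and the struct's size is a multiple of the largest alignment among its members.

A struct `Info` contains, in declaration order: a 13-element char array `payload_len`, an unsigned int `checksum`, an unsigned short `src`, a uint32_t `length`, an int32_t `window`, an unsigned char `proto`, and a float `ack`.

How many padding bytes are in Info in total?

0..13  payload_len  (13B, 1-aligned)
13..16  -- padding (3B)
16..20  checksum  (4B, 4-aligned)
20..22  src  (2B, 2-aligned)
22..24  -- padding (2B)
24..28  length  (4B, 4-aligned)
28..32  window  (4B, 4-aligned)
32..33  proto  (1B, 1-aligned)
33..36  -- padding (3B)
36..40  ack  (4B, 4-aligned)
sizeof = 40, alignof = 4
data bytes 32, size 40 → padding 8

8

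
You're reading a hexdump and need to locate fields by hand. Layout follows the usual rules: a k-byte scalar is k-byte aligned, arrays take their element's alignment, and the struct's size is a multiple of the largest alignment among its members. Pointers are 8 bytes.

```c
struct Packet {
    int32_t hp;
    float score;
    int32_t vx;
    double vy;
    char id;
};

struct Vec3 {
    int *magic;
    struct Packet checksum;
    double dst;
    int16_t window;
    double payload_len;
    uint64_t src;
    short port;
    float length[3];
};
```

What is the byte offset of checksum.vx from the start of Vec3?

16

Packet: @0: hp [4B, align 4] → 4; @4: score [4B, align 4] → 8; @8: vx [4B, align 4] → 12; +4 pad (align 8); @16: vy [8B, align 8] → 24; @24: id [1B, align 1] → 25; +7 tail pad (align 8); size 32, align 8
@0: magic [8B, align 8] → 8
@8: checksum [32B, align 8] → 40
within Packet: vx at 8
8 + 8 = 16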